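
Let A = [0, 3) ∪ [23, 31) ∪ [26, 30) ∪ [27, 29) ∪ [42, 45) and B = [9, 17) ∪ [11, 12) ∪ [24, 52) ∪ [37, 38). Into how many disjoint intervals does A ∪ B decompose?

First set merges to [0, 3), [23, 31), [42, 45).
Second set merges to [9, 17), [24, 52).
A ∪ B = [0, 3), [9, 17), [23, 52).
That is 3 disjoint pieces.

3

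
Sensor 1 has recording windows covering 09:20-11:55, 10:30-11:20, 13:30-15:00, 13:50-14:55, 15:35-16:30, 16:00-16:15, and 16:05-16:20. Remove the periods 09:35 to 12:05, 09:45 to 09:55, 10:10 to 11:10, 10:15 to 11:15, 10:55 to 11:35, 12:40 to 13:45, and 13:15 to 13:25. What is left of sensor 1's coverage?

First set merges to 09:20–11:55, 13:30–15:00, 15:35–16:30.
Second set merges to 09:35–12:05, 12:40–13:45.
09:20–11:55 minus B → 09:20–09:35.
13:30–15:00 minus B → 13:45–15:00.
15:35–16:30: no B overlap → unchanged.

09:20–09:35, 13:45–15:00, 15:35–16:30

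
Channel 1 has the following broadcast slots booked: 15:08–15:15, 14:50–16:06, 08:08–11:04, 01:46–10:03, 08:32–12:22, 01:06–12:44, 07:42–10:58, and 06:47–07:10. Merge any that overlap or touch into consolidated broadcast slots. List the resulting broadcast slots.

Sort by start: 01:06–12:44, 01:46–10:03, 06:47–07:10, 07:42–10:58, 08:08–11:04, 08:32–12:22, 14:50–16:06, 15:08–15:15.
01:46–10:03 overlaps/touches 01:06–12:44 → extend to 01:06–12:44.
06:47–07:10 overlaps/touches 01:06–12:44 → extend to 01:06–12:44.
07:42–10:58 overlaps/touches 01:06–12:44 → extend to 01:06–12:44.
08:08–11:04 overlaps/touches 01:06–12:44 → extend to 01:06–12:44.
08:32–12:22 overlaps/touches 01:06–12:44 → extend to 01:06–12:44.
14:50–16:06 is disjoint → start new block.
15:08–15:15 overlaps/touches 14:50–16:06 → extend to 14:50–16:06.

01:06–12:44, 14:50–16:06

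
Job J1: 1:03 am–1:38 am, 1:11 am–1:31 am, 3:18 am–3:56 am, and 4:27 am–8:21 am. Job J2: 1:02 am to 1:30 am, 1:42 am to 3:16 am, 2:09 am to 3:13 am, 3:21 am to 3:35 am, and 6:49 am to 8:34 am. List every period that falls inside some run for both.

1:03 am–1:30 am, 3:21 am–3:35 am, 6:49 am–8:21 am

Merge the first list: 1:03 am–1:38 am, 3:18 am–3:56 am, 4:27 am–8:21 am.
Merge the second list: 1:02 am–1:30 am, 1:42 am–3:16 am, 3:21 am–3:35 am, 6:49 am–8:34 am.
1:03 am–1:38 am ∩ B → 1:03 am–1:30 am.
3:18 am–3:56 am ∩ B → 3:21 am–3:35 am.
4:27 am–8:21 am ∩ B → 6:49 am–8:21 am.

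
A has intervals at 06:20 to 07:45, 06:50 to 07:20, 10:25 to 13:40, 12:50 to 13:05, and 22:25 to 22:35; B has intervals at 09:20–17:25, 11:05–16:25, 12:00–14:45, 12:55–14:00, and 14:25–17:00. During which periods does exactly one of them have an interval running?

Merge the first list: 06:20–07:45, 10:25–13:40, 22:25–22:35.
Merge the second list: 09:20–17:25.
A \ B = 06:20–07:45, 22:25–22:35.
B \ A = 09:20–10:25, 13:40–17:25.
Union of the two gives the symmetric difference.

06:20–07:45, 09:20–10:25, 13:40–17:25, 22:25–22:35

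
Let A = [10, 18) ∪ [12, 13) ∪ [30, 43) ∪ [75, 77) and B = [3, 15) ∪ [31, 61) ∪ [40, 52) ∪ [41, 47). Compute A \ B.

Merge the first list: [10, 18), [30, 43), [75, 77).
Merge the second list: [3, 15), [31, 61).
[10, 18) \ B = [15, 18).
[30, 43) \ B = [30, 31).
[75, 77): nothing removed.

[15, 18) ∪ [30, 31) ∪ [75, 77)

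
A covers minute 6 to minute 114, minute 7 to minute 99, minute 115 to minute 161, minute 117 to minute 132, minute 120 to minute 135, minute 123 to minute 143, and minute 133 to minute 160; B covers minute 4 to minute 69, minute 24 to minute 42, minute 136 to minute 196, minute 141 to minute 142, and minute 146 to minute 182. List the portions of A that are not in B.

minute 69 to minute 114, minute 115 to minute 136

A, merged: minute 6 to minute 114, minute 115 to minute 161.
B, merged: minute 4 to minute 69, minute 136 to minute 196.
minute 6 to minute 114 \ B = minute 69 to minute 114.
minute 115 to minute 161 \ B = minute 115 to minute 136.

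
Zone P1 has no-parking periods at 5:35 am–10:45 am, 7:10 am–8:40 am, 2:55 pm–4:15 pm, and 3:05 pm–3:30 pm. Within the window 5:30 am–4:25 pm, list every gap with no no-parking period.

5:30 am–5:35 am, 10:45 am–2:55 pm, 4:15 pm–4:25 pm

The merged coverage is 5:35 am–10:45 am, 2:55 pm–4:15 pm.
Uncovered inside 5:30 am–4:25 pm: 5:30 am–5:35 am, 10:45 am–2:55 pm, 4:15 pm–4:25 pm.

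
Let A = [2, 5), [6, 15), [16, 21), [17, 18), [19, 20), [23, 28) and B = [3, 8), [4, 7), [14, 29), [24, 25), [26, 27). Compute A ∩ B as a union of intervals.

Merge the first list: [2, 5), [6, 15), [16, 21), [23, 28).
Merge the second list: [3, 8), [14, 29).
[2, 5) overlaps B on [3, 5).
[6, 15) overlaps B on [6, 8), [14, 15).
[16, 21) overlaps B on [16, 21).
[23, 28) overlaps B on [23, 28).

[3, 5) ∪ [6, 8) ∪ [14, 15) ∪ [16, 21) ∪ [23, 28)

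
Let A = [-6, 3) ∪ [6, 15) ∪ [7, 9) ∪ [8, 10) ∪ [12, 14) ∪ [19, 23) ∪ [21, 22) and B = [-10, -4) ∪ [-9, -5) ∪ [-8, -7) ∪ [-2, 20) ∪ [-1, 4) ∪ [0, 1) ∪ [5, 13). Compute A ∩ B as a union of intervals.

[-6, -4) ∪ [-2, 3) ∪ [6, 15) ∪ [19, 20)

Merge the first list: [-6, 3), [6, 15), [19, 23).
Merge the second list: [-10, -4), [-2, 20).
[-6, 3) meets the second set on [-6, -4), [-2, 3).
[6, 15) meets the second set on [6, 15).
[19, 23) meets the second set on [19, 20).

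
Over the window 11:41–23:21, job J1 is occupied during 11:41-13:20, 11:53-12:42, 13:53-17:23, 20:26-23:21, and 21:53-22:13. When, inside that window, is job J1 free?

13:20–13:53, 17:23–20:26

The merged coverage is 11:41–13:20, 13:53–17:23, 20:26–23:21.
Complement within 11:41–23:21: 13:20–13:53, 17:23–20:26.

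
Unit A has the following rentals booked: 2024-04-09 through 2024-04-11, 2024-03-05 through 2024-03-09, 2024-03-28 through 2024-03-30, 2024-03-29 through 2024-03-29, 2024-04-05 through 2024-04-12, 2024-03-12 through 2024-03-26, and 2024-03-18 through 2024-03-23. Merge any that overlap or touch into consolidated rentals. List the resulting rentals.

Sort by start: 2024-03-05 through 2024-03-09, 2024-03-12 through 2024-03-26, 2024-03-18 through 2024-03-23, 2024-03-28 through 2024-03-30, 2024-03-29 through 2024-03-29, 2024-04-05 through 2024-04-12, 2024-04-09 through 2024-04-11.
2024-03-12 through 2024-03-26 is disjoint → start new block.
2024-03-18 through 2024-03-23 overlaps/touches 2024-03-12 through 2024-03-26 → extend to 2024-03-12 through 2024-03-26.
2024-03-28 through 2024-03-30 is disjoint → start new block.
2024-03-29 through 2024-03-29 overlaps/touches 2024-03-28 through 2024-03-30 → extend to 2024-03-28 through 2024-03-30.
2024-04-05 through 2024-04-12 is disjoint → start new block.
2024-04-09 through 2024-04-11 overlaps/touches 2024-04-05 through 2024-04-12 → extend to 2024-04-05 through 2024-04-12.

2024-03-05 through 2024-03-09, 2024-03-12 through 2024-03-26, 2024-03-28 through 2024-03-30, 2024-04-05 through 2024-04-12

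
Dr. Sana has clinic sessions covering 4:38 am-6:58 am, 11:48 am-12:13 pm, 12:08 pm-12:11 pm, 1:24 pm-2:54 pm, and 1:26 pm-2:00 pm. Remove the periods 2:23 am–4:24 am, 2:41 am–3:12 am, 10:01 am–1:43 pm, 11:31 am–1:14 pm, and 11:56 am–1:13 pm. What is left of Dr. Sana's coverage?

First set merges to 4:38 am–6:58 am, 11:48 am–12:13 pm, 1:24 pm–2:54 pm.
Second set merges to 2:23 am–4:24 am, 10:01 am–1:43 pm.
4:38 am–6:58 am: no B overlap → unchanged.
11:48 am–12:13 pm: fully covered by B → removed.
1:24 pm–2:54 pm minus B → 1:43 pm–2:54 pm.

4:38 am–6:58 am, 1:43 pm–2:54 pm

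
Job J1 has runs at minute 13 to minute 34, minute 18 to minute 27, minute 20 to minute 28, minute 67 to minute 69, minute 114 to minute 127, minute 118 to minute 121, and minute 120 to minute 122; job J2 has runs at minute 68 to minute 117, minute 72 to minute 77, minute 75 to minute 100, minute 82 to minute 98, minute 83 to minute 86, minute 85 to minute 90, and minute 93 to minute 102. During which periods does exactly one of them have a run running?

First set merges to minute 13 to minute 34, minute 67 to minute 69, minute 114 to minute 127.
Second set merges to minute 68 to minute 117.
A but not B: minute 13 to minute 34, minute 67 to minute 68, minute 117 to minute 127.
B but not A: minute 69 to minute 114.
Combining gives A △ B.

minute 13 to minute 34, minute 67 to minute 68, minute 69 to minute 114, minute 117 to minute 127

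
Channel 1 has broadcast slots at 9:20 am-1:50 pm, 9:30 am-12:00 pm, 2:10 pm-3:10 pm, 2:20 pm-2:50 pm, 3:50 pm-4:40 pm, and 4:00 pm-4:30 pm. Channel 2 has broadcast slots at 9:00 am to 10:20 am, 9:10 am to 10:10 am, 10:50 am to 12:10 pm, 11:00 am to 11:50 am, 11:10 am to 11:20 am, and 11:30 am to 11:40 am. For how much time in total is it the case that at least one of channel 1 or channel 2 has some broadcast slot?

6 h 40 min

First set merges to 9:20 am–1:50 pm, 2:10 pm–3:10 pm, 3:50 pm–4:40 pm.
Second set merges to 9:00 am–10:20 am, 10:50 am–12:10 pm.
A ∪ B = 9:00 am–1:50 pm, 2:10 pm–3:10 pm, 3:50 pm–4:40 pm.
Total: 4 h 50 min + 1 h + 50 min = 6 h 40 min.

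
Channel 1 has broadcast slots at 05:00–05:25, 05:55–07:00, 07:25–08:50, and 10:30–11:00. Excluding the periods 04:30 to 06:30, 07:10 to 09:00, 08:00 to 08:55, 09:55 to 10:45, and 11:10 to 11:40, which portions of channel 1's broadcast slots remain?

06:30–07:00, 10:45–11:00

Merge the second list: 04:30–06:30, 07:10–09:00, 09:55–10:45, 11:10–11:40.
05:00–05:25 lies entirely inside B → drops out.
05:55–07:00 with B removed leaves 06:30–07:00.
07:25–08:50 lies entirely inside B → drops out.
10:30–11:00 with B removed leaves 10:45–11:00.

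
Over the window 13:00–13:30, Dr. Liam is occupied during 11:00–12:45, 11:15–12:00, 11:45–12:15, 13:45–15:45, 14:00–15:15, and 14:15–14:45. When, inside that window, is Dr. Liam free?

13:00–13:30

Covered (merged): 11:00–12:45, 13:45–15:45.
Complement within 13:00–13:30: 13:00–13:30.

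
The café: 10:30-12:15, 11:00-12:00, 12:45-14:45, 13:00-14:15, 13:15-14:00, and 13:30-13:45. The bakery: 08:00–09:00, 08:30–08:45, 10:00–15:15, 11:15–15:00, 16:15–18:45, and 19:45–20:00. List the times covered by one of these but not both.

08:00–09:00, 10:00–10:30, 12:15–12:45, 14:45–15:15, 16:15–18:45, 19:45–20:00

A, merged: 10:30–12:15, 12:45–14:45.
B, merged: 08:00–09:00, 10:00–15:15, 16:15–18:45, 19:45–20:00.
Only in the first: none.
Only in the second: 08:00–09:00, 10:00–10:30, 12:15–12:45, 14:45–15:15, 16:15–18:45, 19:45–20:00.
Together these are the periods covered by exactly one.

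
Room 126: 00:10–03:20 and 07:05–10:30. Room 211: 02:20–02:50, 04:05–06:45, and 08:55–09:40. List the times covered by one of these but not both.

00:10–02:20, 02:50–03:20, 04:05–06:45, 07:05–08:55, 09:40–10:30

Only in the first: 00:10–02:20, 02:50–03:20, 07:05–08:55, 09:40–10:30.
Only in the second: 04:05–06:45.
Together these are the periods covered by exactly one.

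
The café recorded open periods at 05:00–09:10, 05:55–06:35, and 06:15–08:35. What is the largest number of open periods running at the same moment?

Sweep endpoints in order; track running count of active intervals.
Peak of 3 reached at 06:15.

3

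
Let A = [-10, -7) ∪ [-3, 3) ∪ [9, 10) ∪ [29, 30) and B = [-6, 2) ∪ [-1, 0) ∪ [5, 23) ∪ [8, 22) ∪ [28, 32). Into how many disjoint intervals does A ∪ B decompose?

4

Second set merges to [-6, 2), [5, 23), [28, 32).
A ∪ B = [-10, -7), [-6, 3), [5, 23), [28, 32).
That is 4 disjoint pieces.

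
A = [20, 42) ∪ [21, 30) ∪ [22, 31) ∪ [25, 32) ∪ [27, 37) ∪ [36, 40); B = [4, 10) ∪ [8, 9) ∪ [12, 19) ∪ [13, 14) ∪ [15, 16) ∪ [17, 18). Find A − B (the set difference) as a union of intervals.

A, merged: [20, 42).
B, merged: [4, 10), [12, 19).
[20, 42): nothing removed.

[20, 42)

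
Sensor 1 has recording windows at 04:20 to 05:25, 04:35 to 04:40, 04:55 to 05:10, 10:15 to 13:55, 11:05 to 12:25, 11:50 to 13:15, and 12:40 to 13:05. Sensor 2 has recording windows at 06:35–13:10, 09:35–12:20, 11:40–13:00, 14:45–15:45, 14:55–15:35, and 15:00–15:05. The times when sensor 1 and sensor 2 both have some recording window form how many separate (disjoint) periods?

1

First set merges to 04:20-05:25, 10:15-13:55.
Second set merges to 06:35-13:10, 14:45-15:45.
A ∩ B = 10:15-13:10.
That is 1 disjoint piece.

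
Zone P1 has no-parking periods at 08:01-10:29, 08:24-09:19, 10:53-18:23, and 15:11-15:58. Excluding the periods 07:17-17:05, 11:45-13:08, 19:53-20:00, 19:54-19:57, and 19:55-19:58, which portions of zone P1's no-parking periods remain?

First set merges to 08:01-10:29, 10:53-18:23.
Second set merges to 07:17-17:05, 19:53-20:00.
08:01-10:29 lies entirely inside B → drops out.
10:53-18:23 with B removed leaves 17:05-18:23.

17:05-18:23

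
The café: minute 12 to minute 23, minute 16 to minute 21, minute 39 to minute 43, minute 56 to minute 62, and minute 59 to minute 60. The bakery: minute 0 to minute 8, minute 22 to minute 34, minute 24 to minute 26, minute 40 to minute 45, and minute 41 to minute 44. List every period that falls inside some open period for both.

minute 22 to minute 23, minute 40 to minute 43

Merge the first list: minute 12 to minute 23, minute 39 to minute 43, minute 56 to minute 62.
Merge the second list: minute 0 to minute 8, minute 22 to minute 34, minute 40 to minute 45.
minute 12 to minute 23 ∩ B → minute 22 to minute 23.
minute 39 to minute 43 ∩ B → minute 40 to minute 43.
minute 56 to minute 62 meets no B interval.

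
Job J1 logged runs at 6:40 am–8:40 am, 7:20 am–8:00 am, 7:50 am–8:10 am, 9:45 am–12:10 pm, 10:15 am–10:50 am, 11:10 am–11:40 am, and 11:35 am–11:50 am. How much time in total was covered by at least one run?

4 h 25 min

Merged: 6:40 am–8:40 am, 9:45 am–12:10 pm.
Lengths: 2 h + 2 h 25 min = 4 h 25 min.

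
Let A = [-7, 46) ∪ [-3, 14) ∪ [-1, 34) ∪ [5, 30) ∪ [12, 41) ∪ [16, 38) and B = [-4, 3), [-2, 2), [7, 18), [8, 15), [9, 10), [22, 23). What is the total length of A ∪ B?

53

First set merges to [-7, 46).
Second set merges to [-4, 3), [7, 18), [22, 23).
A ∪ B = [-7, 46).
Total: 53.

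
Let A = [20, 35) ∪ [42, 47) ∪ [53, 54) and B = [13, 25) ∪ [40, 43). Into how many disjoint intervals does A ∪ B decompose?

3

A ∪ B = [13, 35), [40, 47), [53, 54).
That is 3 disjoint pieces.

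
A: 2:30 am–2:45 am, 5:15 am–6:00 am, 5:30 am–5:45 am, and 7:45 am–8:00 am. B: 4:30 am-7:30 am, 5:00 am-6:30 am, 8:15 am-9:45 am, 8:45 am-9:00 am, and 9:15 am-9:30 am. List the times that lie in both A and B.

A, merged: 2:30 am–2:45 am, 5:15 am–6:00 am, 7:45 am–8:00 am.
B, merged: 4:30 am–7:30 am, 8:15 am–9:45 am.
2:30 am–2:45 am falls entirely outside B.
5:15 am–6:00 am overlaps B on 5:15 am–6:00 am.
7:45 am–8:00 am falls entirely outside B.

5:15 am–6:00 am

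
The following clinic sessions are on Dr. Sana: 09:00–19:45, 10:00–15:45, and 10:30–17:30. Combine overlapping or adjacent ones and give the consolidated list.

09:00–19:45

10:00–15:45 overlaps/touches 09:00–19:45 → extend to 09:00–19:45.
10:30–17:30 overlaps/touches 09:00–19:45 → extend to 09:00–19:45.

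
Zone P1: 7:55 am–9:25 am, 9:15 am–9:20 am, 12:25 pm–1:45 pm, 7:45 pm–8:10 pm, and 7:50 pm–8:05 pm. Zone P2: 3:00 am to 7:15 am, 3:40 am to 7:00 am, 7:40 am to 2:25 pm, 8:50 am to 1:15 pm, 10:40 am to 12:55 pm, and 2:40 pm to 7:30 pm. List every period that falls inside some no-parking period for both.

7:55 am-9:25 am, 12:25 pm-1:45 pm

A, merged: 7:55 am-9:25 am, 12:25 pm-1:45 pm, 7:45 pm-8:10 pm.
B, merged: 3:00 am-7:15 am, 7:40 am-2:25 pm, 2:40 pm-7:30 pm.
7:55 am-9:25 am ∩ B → 7:55 am-9:25 am.
12:25 pm-1:45 pm ∩ B → 12:25 pm-1:45 pm.
7:45 pm-8:10 pm meets no B interval.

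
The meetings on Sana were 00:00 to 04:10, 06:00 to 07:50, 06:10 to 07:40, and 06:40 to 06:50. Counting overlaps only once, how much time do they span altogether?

Merged: 00:00–04:10, 06:00–07:50.
Lengths: 4 h 10 min + 1 h 50 min = 6 h.

6 h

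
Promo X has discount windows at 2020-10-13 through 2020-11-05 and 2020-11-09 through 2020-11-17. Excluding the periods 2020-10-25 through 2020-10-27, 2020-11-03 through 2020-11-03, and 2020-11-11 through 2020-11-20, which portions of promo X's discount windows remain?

2020-10-13 through 2020-10-24, 2020-10-28 through 2020-11-02, 2020-11-04 through 2020-11-05, 2020-11-09 through 2020-11-10

2020-10-13 through 2020-11-05 minus B → 2020-10-13 through 2020-10-24, 2020-10-28 through 2020-11-02, 2020-11-04 through 2020-11-05.
2020-11-09 through 2020-11-17 minus B → 2020-11-09 through 2020-11-10.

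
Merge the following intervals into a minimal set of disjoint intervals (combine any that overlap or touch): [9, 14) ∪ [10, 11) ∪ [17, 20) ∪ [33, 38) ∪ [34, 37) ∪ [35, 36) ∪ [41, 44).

[10, 11) overlaps/touches [9, 14) → extend to [9, 14).
[17, 20) is disjoint → start new block.
[33, 38) is disjoint → start new block.
[34, 37) overlaps/touches [33, 38) → extend to [33, 38).
[35, 36) overlaps/touches [33, 38) → extend to [33, 38).
[41, 44) is disjoint → start new block.

[9, 14) ∪ [17, 20) ∪ [33, 38) ∪ [41, 44)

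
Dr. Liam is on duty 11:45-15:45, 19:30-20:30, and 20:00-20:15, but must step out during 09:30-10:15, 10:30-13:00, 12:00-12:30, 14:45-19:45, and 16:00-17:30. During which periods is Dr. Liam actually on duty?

13:00–14:45, 19:45–20:30

First set merges to 11:45–15:45, 19:30–20:30.
Second set merges to 09:30–10:15, 10:30–13:00, 14:45–19:45.
11:45–15:45 with B removed leaves 13:00–14:45.
19:30–20:30 with B removed leaves 19:45–20:30.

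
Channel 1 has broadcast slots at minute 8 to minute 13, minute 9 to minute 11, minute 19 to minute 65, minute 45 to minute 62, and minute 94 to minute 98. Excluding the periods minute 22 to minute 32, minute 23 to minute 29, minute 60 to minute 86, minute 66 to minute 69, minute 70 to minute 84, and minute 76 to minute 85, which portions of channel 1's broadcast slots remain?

First set merges to minute 8 to minute 13, minute 19 to minute 65, minute 94 to minute 98.
Second set merges to minute 22 to minute 32, minute 60 to minute 86.
minute 8 to minute 13: no B overlap → unchanged.
minute 19 to minute 65 minus B → minute 19 to minute 22, minute 32 to minute 60.
minute 94 to minute 98: no B overlap → unchanged.

minute 8 to minute 13, minute 19 to minute 22, minute 32 to minute 60, minute 94 to minute 98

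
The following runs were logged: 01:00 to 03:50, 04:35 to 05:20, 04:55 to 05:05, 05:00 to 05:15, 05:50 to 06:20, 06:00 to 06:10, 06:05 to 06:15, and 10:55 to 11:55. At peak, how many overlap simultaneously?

3

Walk the sorted start/end points keeping a running depth.
The depth first hits 3 at 05:00.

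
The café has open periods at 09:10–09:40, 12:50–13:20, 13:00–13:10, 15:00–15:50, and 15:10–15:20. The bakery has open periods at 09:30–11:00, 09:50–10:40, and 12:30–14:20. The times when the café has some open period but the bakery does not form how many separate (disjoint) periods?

First set merges to 09:10–09:40, 12:50–13:20, 15:00–15:50.
Second set merges to 09:30–11:00, 12:30–14:20.
A \ B = 09:10–09:30, 15:00–15:50.
That is 2 disjoint pieces.

2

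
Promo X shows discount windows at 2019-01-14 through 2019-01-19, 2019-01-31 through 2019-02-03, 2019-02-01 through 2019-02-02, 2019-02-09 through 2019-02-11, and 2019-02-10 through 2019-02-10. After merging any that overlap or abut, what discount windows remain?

2019-01-14 through 2019-01-19, 2019-01-31 through 2019-02-03, 2019-02-09 through 2019-02-11

2019-01-31 through 2019-02-03 is disjoint → start new block.
2019-02-01 through 2019-02-02 overlaps/touches 2019-01-31 through 2019-02-03 → extend to 2019-01-31 through 2019-02-03.
2019-02-09 through 2019-02-11 is disjoint → start new block.
2019-02-10 through 2019-02-10 overlaps/touches 2019-02-09 through 2019-02-11 → extend to 2019-02-09 through 2019-02-11.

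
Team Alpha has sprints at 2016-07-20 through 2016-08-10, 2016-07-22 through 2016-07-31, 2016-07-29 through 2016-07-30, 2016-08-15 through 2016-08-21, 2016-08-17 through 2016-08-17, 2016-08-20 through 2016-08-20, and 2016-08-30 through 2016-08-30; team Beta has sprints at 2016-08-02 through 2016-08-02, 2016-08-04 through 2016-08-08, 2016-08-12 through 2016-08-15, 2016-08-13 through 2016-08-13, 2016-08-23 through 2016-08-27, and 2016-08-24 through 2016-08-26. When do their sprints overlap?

2016-08-02 through 2016-08-02, 2016-08-04 through 2016-08-08, 2016-08-15 through 2016-08-15

Merge the first list: 2016-07-20 through 2016-08-10, 2016-08-15 through 2016-08-21, 2016-08-30 through 2016-08-30.
Merge the second list: 2016-08-02 through 2016-08-02, 2016-08-04 through 2016-08-08, 2016-08-12 through 2016-08-15, 2016-08-23 through 2016-08-27.
2016-07-20 through 2016-08-10 ∩ B → 2016-08-02 through 2016-08-02, 2016-08-04 through 2016-08-08.
2016-08-15 through 2016-08-21 ∩ B → 2016-08-15 through 2016-08-15.
2016-08-30 through 2016-08-30 meets no B interval.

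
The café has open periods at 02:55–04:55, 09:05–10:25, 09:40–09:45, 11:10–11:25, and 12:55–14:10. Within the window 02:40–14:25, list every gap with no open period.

02:40-02:55, 04:55-09:05, 10:25-11:10, 11:25-12:55, 14:10-14:25

After merging, the occupied span is 02:55-04:55, 09:05-10:25, 11:10-11:25, 12:55-14:10.
Complement within 02:40-14:25: 02:40-02:55, 04:55-09:05, 10:25-11:10, 11:25-12:55, 14:10-14:25.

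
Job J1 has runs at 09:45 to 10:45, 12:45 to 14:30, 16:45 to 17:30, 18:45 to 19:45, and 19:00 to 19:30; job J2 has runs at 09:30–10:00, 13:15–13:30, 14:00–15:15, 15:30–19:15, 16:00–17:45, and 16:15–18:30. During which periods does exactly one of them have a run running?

09:30-09:45, 10:00-10:45, 12:45-13:15, 13:30-14:00, 14:30-15:15, 15:30-16:45, 17:30-18:45, 19:15-19:45

First set merges to 09:45-10:45, 12:45-14:30, 16:45-17:30, 18:45-19:45.
Second set merges to 09:30-10:00, 13:15-13:30, 14:00-15:15, 15:30-19:15.
A but not B: 10:00-10:45, 12:45-13:15, 13:30-14:00, 19:15-19:45.
B but not A: 09:30-09:45, 14:30-15:15, 15:30-16:45, 17:30-18:45.
Combining gives A △ B.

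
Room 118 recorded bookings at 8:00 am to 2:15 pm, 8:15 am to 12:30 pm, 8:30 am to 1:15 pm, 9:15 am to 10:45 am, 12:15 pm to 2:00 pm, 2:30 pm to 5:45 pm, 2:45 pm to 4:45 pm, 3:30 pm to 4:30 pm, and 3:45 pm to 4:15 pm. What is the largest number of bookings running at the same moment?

Walk the sorted start/end points keeping a running depth.
The depth first hits 4 at 9:15 am.

4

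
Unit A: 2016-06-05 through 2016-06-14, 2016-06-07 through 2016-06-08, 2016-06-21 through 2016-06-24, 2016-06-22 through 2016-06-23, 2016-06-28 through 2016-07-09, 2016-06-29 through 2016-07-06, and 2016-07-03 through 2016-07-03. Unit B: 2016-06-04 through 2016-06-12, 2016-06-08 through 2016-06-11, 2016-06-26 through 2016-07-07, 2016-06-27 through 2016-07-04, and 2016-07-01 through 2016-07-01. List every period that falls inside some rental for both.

First set merges to 2016-06-05 through 2016-06-14, 2016-06-21 through 2016-06-24, 2016-06-28 through 2016-07-09.
Second set merges to 2016-06-04 through 2016-06-12, 2016-06-26 through 2016-07-07.
2016-06-05 through 2016-06-14 ∩ B → 2016-06-05 through 2016-06-12.
2016-06-21 through 2016-06-24 meets no B interval.
2016-06-28 through 2016-07-09 ∩ B → 2016-06-28 through 2016-07-07.

2016-06-05 through 2016-06-12, 2016-06-28 through 2016-07-07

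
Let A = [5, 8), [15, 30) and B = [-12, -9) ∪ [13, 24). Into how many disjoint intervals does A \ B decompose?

A \ B = [5, 8), [24, 30).
That is 2 disjoint pieces.

2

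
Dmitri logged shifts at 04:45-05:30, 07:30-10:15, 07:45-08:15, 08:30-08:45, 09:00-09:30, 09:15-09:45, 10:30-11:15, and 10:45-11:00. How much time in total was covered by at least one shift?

Merged: 04:45–05:30, 07:30–10:15, 10:30–11:15.
Lengths: 45 min + 2 h 45 min + 45 min = 4 h 15 min.

4 h 15 min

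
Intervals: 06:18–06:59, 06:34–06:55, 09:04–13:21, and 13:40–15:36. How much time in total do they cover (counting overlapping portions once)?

6 h 54 min

Merged: 06:18-06:59, 09:04-13:21, 13:40-15:36.
Lengths: 41 min + 4 h 17 min + 1 h 56 min = 6 h 54 min.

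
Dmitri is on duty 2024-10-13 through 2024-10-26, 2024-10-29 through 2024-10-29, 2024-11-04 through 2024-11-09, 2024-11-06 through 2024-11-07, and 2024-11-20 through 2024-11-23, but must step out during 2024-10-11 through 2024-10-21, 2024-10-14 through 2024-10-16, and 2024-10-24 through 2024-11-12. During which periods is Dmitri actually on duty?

2024-10-22 through 2024-10-23, 2024-11-20 through 2024-11-23

First set merges to 2024-10-13 through 2024-10-26, 2024-10-29 through 2024-10-29, 2024-11-04 through 2024-11-09, 2024-11-20 through 2024-11-23.
Second set merges to 2024-10-11 through 2024-10-21, 2024-10-24 through 2024-11-12.
2024-10-13 through 2024-10-26 with B removed leaves 2024-10-22 through 2024-10-23.
2024-10-29 through 2024-10-29 lies entirely inside B → drops out.
2024-11-04 through 2024-11-09 lies entirely inside B → drops out.
2024-11-20 through 2024-11-23 is untouched.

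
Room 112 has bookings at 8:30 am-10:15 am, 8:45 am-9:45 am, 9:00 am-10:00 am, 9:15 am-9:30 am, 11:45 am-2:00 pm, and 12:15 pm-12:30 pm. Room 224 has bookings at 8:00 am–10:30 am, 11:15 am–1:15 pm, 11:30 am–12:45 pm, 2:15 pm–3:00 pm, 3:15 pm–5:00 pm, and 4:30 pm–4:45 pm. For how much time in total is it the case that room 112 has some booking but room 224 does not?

First set merges to 8:30 am–10:15 am, 11:45 am–2:00 pm.
Second set merges to 8:00 am–10:30 am, 11:15 am–1:15 pm, 2:15 pm–3:00 pm, 3:15 pm–5:00 pm.
A \ B = 1:15 pm–2:00 pm.
Total: 45 min.

45 min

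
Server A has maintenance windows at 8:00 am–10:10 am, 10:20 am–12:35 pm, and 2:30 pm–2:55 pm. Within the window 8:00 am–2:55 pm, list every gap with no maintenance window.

10:10 am–10:20 am, 12:35 pm–2:30 pm

Covered (merged): 8:00 am–10:10 am, 10:20 am–12:35 pm, 2:30 pm–2:55 pm.
Gaps within 8:00 am–2:55 pm: 10:10 am–10:20 am, 12:35 pm–2:30 pm.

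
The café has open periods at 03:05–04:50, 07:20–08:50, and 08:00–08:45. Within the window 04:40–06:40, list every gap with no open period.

04:50-06:40

The merged coverage is 03:05-04:50, 07:20-08:50.
Uncovered inside 04:40-06:40: 04:50-06:40.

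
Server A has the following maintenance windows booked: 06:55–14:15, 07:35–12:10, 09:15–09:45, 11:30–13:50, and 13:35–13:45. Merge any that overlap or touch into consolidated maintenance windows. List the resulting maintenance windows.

06:55–14:15

07:35–12:10 overlaps/touches 06:55–14:15 → extend to 06:55–14:15.
09:15–09:45 overlaps/touches 06:55–14:15 → extend to 06:55–14:15.
11:30–13:50 overlaps/touches 06:55–14:15 → extend to 06:55–14:15.
13:35–13:45 overlaps/touches 06:55–14:15 → extend to 06:55–14:15.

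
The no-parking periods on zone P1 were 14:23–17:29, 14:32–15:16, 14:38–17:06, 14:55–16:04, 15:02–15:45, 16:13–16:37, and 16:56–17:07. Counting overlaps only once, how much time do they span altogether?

3 h 6 min

Merged: 14:23-17:29.
Length: 3 h 6 min.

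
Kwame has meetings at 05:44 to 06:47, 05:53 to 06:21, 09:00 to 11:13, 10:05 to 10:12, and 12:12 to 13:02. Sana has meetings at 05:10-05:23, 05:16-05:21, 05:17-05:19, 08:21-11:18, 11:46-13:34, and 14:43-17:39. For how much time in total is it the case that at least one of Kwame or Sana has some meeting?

8 h 57 min

First set merges to 05:44-06:47, 09:00-11:13, 12:12-13:02.
Second set merges to 05:10-05:23, 08:21-11:18, 11:46-13:34, 14:43-17:39.
A ∪ B = 05:10-05:23, 05:44-06:47, 08:21-11:18, 11:46-13:34, 14:43-17:39.
Total: 13 min + 1 h 3 min + 2 h 57 min + 1 h 48 min + 2 h 56 min = 8 h 57 min.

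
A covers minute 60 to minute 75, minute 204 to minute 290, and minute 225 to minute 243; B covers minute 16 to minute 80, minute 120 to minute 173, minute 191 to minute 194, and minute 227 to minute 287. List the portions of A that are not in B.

minute 204 to minute 227, minute 287 to minute 290

A, merged: minute 60 to minute 75, minute 204 to minute 290.
minute 60 to minute 75: fully covered by B → removed.
minute 204 to minute 290 minus B → minute 204 to minute 227, minute 287 to minute 290.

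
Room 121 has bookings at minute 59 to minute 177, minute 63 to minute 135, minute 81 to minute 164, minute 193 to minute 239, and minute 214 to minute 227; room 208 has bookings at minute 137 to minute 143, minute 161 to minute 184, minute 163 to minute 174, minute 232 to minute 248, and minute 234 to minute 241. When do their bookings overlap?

First set merges to minute 59 to minute 177, minute 193 to minute 239.
Second set merges to minute 137 to minute 143, minute 161 to minute 184, minute 232 to minute 248.
minute 59 to minute 177 ∩ B → minute 137 to minute 143, minute 161 to minute 177.
minute 193 to minute 239 ∩ B → minute 232 to minute 239.

minute 137 to minute 143, minute 161 to minute 177, minute 232 to minute 239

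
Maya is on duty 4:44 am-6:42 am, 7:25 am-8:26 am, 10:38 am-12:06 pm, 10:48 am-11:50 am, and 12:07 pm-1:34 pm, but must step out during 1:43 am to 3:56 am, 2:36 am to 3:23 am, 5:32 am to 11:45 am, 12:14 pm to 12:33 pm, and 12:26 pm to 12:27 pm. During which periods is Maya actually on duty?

4:44 am-5:32 am, 11:45 am-12:06 pm, 12:07 pm-12:14 pm, 12:33 pm-1:34 pm

Merge the first list: 4:44 am-6:42 am, 7:25 am-8:26 am, 10:38 am-12:06 pm, 12:07 pm-1:34 pm.
Merge the second list: 1:43 am-3:56 am, 5:32 am-11:45 am, 12:14 pm-12:33 pm.
4:44 am-6:42 am with B removed leaves 4:44 am-5:32 am.
7:25 am-8:26 am lies entirely inside B → drops out.
10:38 am-12:06 pm with B removed leaves 11:45 am-12:06 pm.
12:07 pm-1:34 pm with B removed leaves 12:07 pm-12:14 pm, 12:33 pm-1:34 pm.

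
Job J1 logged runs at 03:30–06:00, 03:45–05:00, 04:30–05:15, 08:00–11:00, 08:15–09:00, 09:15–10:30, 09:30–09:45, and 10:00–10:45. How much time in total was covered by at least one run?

Merged: 03:30–06:00, 08:00–11:00.
Lengths: 2 h 30 min + 3 h = 5 h 30 min.

5 h 30 min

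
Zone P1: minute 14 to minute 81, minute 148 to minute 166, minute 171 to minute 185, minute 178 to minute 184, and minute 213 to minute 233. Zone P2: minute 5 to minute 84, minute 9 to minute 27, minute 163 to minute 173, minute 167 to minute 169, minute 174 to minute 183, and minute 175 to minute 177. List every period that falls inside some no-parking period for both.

minute 14 to minute 81, minute 163 to minute 166, minute 171 to minute 173, minute 174 to minute 183

Merge the first list: minute 14 to minute 81, minute 148 to minute 166, minute 171 to minute 185, minute 213 to minute 233.
Merge the second list: minute 5 to minute 84, minute 163 to minute 173, minute 174 to minute 183.
minute 14 to minute 81 overlaps B on minute 14 to minute 81.
minute 148 to minute 166 overlaps B on minute 163 to minute 166.
minute 171 to minute 185 overlaps B on minute 171 to minute 173, minute 174 to minute 183.
minute 213 to minute 233 falls entirely outside B.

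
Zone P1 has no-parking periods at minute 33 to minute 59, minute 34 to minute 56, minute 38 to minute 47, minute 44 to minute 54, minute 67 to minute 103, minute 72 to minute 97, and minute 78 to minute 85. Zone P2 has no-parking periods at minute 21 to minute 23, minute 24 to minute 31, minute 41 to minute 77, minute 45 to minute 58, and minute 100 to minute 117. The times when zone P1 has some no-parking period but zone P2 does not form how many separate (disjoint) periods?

2

First set merges to minute 33 to minute 59, minute 67 to minute 103.
Second set merges to minute 21 to minute 23, minute 24 to minute 31, minute 41 to minute 77, minute 100 to minute 117.
A \ B = minute 33 to minute 41, minute 77 to minute 100.
That is 2 disjoint pieces.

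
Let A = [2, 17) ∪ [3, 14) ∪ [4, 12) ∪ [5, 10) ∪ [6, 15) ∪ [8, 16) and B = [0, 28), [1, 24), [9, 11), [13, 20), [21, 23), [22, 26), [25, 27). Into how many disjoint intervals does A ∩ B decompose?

A, merged: [2, 17).
B, merged: [0, 28).
A ∩ B = [2, 17).
That is 1 disjoint piece.

1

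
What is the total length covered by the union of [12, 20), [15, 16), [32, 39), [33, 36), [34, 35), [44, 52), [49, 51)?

Merged: [12, 20), [32, 39), [44, 52).
Lengths: 8 + 7 + 8 = 23.

23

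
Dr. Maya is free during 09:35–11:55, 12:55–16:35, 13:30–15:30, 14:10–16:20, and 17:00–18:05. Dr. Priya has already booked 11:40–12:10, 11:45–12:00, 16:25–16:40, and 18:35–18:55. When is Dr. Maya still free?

09:35–11:40, 12:55–16:25, 17:00–18:05

First set merges to 09:35–11:55, 12:55–16:35, 17:00–18:05.
Second set merges to 11:40–12:10, 16:25–16:40, 18:35–18:55.
09:35–11:55 minus B → 09:35–11:40.
12:55–16:35 minus B → 12:55–16:25.
17:00–18:05: no B overlap → unchanged.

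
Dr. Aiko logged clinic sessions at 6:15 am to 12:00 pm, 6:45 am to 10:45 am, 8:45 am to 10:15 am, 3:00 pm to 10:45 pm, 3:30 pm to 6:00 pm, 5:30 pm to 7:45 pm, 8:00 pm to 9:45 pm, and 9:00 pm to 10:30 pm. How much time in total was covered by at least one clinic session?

Merged: 6:15 am-12:00 pm, 3:00 pm-10:45 pm.
Lengths: 5 h 45 min + 7 h 45 min = 13 h 30 min.

13 h 30 min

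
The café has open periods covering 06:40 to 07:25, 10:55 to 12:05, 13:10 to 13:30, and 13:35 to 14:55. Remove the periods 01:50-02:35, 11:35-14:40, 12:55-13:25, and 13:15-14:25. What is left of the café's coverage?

B, merged: 01:50–02:35, 11:35–14:40.
06:40–07:25: nothing removed.
10:55–12:05 \ B = 10:55–11:35.
13:10–13:30: entirely removed.
13:35–14:55 \ B = 14:40–14:55.

06:40–07:25, 10:55–11:35, 14:40–14:55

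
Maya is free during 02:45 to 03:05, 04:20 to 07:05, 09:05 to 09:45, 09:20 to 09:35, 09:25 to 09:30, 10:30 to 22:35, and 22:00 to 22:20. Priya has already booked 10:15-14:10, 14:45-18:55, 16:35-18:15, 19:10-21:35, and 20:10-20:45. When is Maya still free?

Merge the first list: 02:45-03:05, 04:20-07:05, 09:05-09:45, 10:30-22:35.
Merge the second list: 10:15-14:10, 14:45-18:55, 19:10-21:35.
02:45-03:05: nothing removed.
04:20-07:05: nothing removed.
09:05-09:45: nothing removed.
10:30-22:35 \ B = 14:10-14:45, 18:55-19:10, 21:35-22:35.

02:45-03:05, 04:20-07:05, 09:05-09:45, 14:10-14:45, 18:55-19:10, 21:35-22:35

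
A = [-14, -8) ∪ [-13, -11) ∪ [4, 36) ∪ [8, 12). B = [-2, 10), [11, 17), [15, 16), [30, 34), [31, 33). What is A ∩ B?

[4, 10) ∪ [11, 17) ∪ [30, 34)

First set merges to [-14, -8), [4, 36).
Second set merges to [-2, 10), [11, 17), [30, 34).
[-14, -8) falls entirely outside B.
[4, 36) overlaps B on [4, 10), [11, 17), [30, 34).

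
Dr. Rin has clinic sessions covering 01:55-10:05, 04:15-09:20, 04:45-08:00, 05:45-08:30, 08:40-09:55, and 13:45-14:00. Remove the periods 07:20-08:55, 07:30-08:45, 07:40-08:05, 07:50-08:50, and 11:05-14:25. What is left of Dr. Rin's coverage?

First set merges to 01:55–10:05, 13:45–14:00.
Second set merges to 07:20–08:55, 11:05–14:25.
01:55–10:05 minus B → 01:55–07:20, 08:55–10:05.
13:45–14:00: fully covered by B → removed.

01:55–07:20, 08:55–10:05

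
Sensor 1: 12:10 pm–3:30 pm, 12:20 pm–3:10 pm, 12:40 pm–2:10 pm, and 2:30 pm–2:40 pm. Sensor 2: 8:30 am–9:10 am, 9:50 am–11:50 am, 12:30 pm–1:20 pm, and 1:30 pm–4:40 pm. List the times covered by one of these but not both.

8:30 am–9:10 am, 9:50 am–11:50 am, 12:10 pm–12:30 pm, 1:20 pm–1:30 pm, 3:30 pm–4:40 pm

First set merges to 12:10 pm–3:30 pm.
A \ B = 12:10 pm–12:30 pm, 1:20 pm–1:30 pm.
B \ A = 8:30 am–9:10 am, 9:50 am–11:50 am, 3:30 pm–4:40 pm.
Union of the two gives the symmetric difference.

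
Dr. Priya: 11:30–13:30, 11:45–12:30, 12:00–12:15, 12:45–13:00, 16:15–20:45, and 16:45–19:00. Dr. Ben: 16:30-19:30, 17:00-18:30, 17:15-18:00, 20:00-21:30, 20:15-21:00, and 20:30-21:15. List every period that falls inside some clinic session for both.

16:30-19:30, 20:00-20:45

First set merges to 11:30-13:30, 16:15-20:45.
Second set merges to 16:30-19:30, 20:00-21:30.
11:30-13:30 falls entirely outside B.
16:15-20:45 overlaps B on 16:30-19:30, 20:00-20:45.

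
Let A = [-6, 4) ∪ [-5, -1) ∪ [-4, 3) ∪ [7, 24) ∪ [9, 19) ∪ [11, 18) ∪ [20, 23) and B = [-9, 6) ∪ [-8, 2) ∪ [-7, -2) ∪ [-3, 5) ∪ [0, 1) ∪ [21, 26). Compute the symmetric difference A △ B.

A, merged: [-6, 4), [7, 24).
B, merged: [-9, 6), [21, 26).
A but not B: [7, 21).
B but not A: [-9, -6), [4, 6), [24, 26).
Combining gives A △ B.

[-9, -6) ∪ [4, 6) ∪ [7, 21) ∪ [24, 26)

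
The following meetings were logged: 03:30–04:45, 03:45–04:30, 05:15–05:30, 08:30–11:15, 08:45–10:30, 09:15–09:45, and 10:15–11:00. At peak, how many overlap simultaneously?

Sweep endpoints in order; track running count of active intervals.
Peak of 3 reached at 09:15.

3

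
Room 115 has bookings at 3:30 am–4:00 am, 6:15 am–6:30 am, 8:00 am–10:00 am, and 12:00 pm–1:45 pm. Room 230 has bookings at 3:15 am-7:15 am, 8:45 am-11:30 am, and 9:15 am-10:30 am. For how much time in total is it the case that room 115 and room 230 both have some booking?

2 h

Merge the second list: 3:15 am–7:15 am, 8:45 am–11:30 am.
A ∩ B = 3:30 am–4:00 am, 6:15 am–6:30 am, 8:45 am–10:00 am.
Total: 30 min + 15 min + 1 h 15 min = 2 h.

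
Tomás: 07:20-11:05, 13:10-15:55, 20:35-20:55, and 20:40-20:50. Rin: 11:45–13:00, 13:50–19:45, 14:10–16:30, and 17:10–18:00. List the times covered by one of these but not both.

07:20-11:05, 11:45-13:00, 13:10-13:50, 15:55-19:45, 20:35-20:55

First set merges to 07:20-11:05, 13:10-15:55, 20:35-20:55.
Second set merges to 11:45-13:00, 13:50-19:45.
A but not B: 07:20-11:05, 13:10-13:50, 20:35-20:55.
B but not A: 11:45-13:00, 15:55-19:45.
Combining gives A △ B.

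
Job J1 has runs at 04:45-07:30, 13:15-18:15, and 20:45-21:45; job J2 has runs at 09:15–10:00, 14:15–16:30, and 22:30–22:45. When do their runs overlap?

14:15-16:30

04:45-07:30 falls entirely outside B.
13:15-18:15 overlaps B on 14:15-16:30.
20:45-21:45 falls entirely outside B.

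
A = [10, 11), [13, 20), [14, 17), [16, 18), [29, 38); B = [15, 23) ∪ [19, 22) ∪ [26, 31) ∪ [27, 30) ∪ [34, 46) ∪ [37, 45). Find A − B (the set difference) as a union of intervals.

Merge the first list: [10, 11), [13, 20), [29, 38).
Merge the second list: [15, 23), [26, 31), [34, 46).
[10, 11): nothing removed.
[13, 20) \ B = [13, 15).
[29, 38) \ B = [31, 34).

[10, 11) ∪ [13, 15) ∪ [31, 34)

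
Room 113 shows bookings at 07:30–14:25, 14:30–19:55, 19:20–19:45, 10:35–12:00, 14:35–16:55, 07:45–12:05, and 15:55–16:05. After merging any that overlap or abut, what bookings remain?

07:30–14:25, 14:30–19:55

Sort by start: 07:30–14:25, 07:45–12:05, 10:35–12:00, 14:30–19:55, 14:35–16:55, 15:55–16:05, 19:20–19:45.
07:45–12:05 overlaps/touches 07:30–14:25 → extend to 07:30–14:25.
10:35–12:00 overlaps/touches 07:30–14:25 → extend to 07:30–14:25.
14:30–19:55 is disjoint → start new block.
14:35–16:55 overlaps/touches 14:30–19:55 → extend to 14:30–19:55.
15:55–16:05 overlaps/touches 14:30–19:55 → extend to 14:30–19:55.
19:20–19:45 overlaps/touches 14:30–19:55 → extend to 14:30–19:55.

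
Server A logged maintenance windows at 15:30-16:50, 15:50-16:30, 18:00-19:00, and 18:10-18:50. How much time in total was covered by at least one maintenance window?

2 h 20 min

Merged: 15:30–16:50, 18:00–19:00.
Lengths: 1 h 20 min + 1 h = 2 h 20 min.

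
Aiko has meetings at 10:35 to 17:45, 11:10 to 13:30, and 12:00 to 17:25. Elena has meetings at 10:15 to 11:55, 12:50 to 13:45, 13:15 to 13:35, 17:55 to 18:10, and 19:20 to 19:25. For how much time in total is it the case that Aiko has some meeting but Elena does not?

First set merges to 10:35–17:45.
Second set merges to 10:15–11:55, 12:50–13:45, 17:55–18:10, 19:20–19:25.
A \ B = 11:55–12:50, 13:45–17:45.
Total: 55 min + 4 h = 4 h 55 min.

4 h 55 min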